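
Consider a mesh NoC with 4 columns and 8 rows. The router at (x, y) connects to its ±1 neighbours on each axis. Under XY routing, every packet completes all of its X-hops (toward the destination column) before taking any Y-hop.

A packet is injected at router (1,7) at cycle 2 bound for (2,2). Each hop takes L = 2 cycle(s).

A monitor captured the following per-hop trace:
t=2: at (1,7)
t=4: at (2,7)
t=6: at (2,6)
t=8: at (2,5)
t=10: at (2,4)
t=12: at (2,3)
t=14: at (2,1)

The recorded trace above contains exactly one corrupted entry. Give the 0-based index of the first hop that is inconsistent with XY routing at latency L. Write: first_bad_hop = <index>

  1: Δx=+1 Δy=+0 Δt=2 [ok]
  2: Δx=+0 Δy=-1 Δt=2 [ok]
  3: Δx=+0 Δy=-1 Δt=2 [ok]
  4: Δx=+0 Δy=-1 Δt=2 [ok]
  5: Δx=+0 Δy=-1 Δt=2 [ok]
  6: Δx=+0 Δy=-2 Δt=2 [BAD: non-unit step]

first_bad_hop = 6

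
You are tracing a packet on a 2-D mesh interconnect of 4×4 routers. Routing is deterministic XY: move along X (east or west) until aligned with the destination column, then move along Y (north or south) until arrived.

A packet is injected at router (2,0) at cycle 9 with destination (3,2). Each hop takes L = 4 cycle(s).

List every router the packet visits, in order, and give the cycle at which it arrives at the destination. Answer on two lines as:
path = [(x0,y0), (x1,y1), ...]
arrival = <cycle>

path = [(2,0), (3,0), (3,1), (3,2)]
arrival = 21

hop 0: (2,0) @ cyc 9
hop 1: (3,0) @ cyc 13  [E]
hop 2: (3,1) @ cyc 17  [N]
hop 3: (3,2) @ cyc 21  [N]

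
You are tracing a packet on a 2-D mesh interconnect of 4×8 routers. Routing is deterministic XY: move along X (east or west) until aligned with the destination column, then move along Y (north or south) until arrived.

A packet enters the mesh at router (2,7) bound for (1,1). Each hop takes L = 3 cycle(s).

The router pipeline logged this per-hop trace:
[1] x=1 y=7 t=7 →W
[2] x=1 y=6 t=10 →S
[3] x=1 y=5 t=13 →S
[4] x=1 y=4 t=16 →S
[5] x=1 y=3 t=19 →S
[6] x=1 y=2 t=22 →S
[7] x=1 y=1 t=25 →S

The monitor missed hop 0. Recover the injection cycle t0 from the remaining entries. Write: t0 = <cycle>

At hop 1 the cycle is 7; in general cyc_k = t0 + kL.
Subtract one hop: t0 = 7 − 3 = 4.

t0 = 4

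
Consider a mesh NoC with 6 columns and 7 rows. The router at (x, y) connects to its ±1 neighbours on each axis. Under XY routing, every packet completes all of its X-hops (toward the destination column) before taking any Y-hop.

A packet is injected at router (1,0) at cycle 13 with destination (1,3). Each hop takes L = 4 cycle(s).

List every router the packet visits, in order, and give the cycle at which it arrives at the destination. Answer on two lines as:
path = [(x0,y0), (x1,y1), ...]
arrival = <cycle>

#0 — 1,0 | c13
#1 — 1,1 | c17 | N
#2 — 1,2 | c21 | N
#3 — 1,3 | c25 | N

path = [(1,0), (1,1), (1,2), (1,3)]
arrival = 25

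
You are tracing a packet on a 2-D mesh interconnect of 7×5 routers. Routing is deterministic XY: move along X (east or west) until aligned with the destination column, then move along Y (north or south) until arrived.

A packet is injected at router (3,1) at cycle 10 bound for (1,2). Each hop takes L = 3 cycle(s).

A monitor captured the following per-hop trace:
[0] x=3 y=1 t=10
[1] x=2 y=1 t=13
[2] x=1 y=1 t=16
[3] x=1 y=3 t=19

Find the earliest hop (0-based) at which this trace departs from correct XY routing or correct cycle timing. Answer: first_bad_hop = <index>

hop 1: step (-1,+0), +3 cyc — ok
hop 2: step (-1,+0), +3 cyc — ok
hop 3: step (+0,+2), +3 cyc — BAD: non-unit step

first_bad_hop = 3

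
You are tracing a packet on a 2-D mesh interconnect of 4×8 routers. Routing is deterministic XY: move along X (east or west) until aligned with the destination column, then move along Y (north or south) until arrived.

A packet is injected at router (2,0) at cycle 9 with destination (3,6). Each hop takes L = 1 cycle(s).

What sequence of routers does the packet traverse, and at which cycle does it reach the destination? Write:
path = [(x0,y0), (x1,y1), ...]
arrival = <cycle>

path = [(2,0), (3,0), (3,1), (3,2), (3,3), (3,4), (3,5), (3,6)]
arrival = 16

[0] x=2 y=0 t=9
[1] x=3 y=0 t=10 →E
[2] x=3 y=1 t=11 →N
[3] x=3 y=2 t=12 →N
[4] x=3 y=3 t=13 →N
[5] x=3 y=4 t=14 →N
[6] x=3 y=5 t=15 →N
[7] x=3 y=6 t=16 →N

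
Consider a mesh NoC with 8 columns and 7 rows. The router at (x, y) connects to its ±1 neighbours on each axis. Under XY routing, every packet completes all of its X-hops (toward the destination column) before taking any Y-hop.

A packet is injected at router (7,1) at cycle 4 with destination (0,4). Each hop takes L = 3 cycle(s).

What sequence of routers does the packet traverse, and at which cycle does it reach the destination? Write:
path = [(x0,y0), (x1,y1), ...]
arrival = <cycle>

path = [(7,1), (6,1), (5,1), (4,1), (3,1), (2,1), (1,1), (0,1), (0,2), (0,3), (0,4)]
arrival = 34

src (7,1)  cyc=4
W→(6,1)  cyc=7
W→(5,1)  cyc=10
W→(4,1)  cyc=13
W→(3,1)  cyc=16
W→(2,1)  cyc=19
W→(1,1)  cyc=22
W→(0,1)  cyc=25
N→(0,2)  cyc=28
N→(0,3)  cyc=31
N→(0,4)  cyc=34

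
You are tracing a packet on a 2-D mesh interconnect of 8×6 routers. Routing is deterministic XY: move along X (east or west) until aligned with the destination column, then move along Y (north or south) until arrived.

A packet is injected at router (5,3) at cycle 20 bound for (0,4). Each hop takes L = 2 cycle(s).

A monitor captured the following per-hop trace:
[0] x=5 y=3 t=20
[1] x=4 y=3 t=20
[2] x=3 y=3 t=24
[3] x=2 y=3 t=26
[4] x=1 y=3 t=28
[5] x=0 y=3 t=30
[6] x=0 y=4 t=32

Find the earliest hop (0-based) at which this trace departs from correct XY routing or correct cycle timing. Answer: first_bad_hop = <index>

first_bad_hop = 1

[1] (-1,+0) / 0c ⇒ BAD: Δcyc=0≠L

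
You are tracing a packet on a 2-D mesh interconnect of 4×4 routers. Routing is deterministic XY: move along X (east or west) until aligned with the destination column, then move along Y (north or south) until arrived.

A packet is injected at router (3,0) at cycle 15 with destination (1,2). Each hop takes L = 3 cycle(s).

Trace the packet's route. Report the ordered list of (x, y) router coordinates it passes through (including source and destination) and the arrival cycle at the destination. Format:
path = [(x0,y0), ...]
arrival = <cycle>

hop 0: (3,0) @ cyc 15
hop 1: (2,0) @ cyc 18  [W]
hop 2: (1,0) @ cyc 21  [W]
hop 3: (1,1) @ cyc 24  [N]
hop 4: (1,2) @ cyc 27  [N]

path = [(3,0), (2,0), (1,0), (1,1), (1,2)]
arrival = 27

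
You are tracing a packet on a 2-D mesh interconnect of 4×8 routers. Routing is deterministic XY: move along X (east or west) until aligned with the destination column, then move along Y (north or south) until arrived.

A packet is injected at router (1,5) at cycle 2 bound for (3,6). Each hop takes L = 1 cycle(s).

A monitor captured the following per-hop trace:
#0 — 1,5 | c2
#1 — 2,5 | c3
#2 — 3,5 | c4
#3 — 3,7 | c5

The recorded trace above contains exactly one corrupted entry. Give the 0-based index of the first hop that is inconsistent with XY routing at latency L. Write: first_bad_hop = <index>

first_bad_hop = 3

check 1→ d=(1,0) cyc+1: ok
check 2→ d=(1,0) cyc+1: ok
check 3→ d=(0,2) cyc+1: BAD: non-unit step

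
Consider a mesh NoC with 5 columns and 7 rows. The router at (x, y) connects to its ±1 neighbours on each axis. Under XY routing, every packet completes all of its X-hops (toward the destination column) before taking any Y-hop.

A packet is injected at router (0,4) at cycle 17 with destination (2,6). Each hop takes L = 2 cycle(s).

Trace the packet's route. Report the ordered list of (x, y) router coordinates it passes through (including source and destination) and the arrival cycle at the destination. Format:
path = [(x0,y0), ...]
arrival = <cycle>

#0 — 0,4 | c17
#1 — 1,4 | c19 | E
#2 — 2,4 | c21 | E
#3 — 2,5 | c23 | N
#4 — 2,6 | c25 | N

path = [(0,4), (1,4), (2,4), (2,5), (2,6)]
arrival = 25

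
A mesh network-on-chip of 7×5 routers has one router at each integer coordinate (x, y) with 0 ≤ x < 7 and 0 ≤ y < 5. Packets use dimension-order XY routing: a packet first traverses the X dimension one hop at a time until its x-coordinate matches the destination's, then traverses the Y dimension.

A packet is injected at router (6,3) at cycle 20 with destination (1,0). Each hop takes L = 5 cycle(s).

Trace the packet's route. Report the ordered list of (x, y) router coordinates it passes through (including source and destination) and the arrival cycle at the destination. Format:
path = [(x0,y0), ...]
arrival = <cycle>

path = [(6,3), (5,3), (4,3), (3,3), (2,3), (1,3), (1,2), (1,1), (1,0)]
arrival = 60

hop 0: (6,3) @ cyc 20
hop 1: (5,3) @ cyc 25  [W]
hop 2: (4,3) @ cyc 30  [W]
hop 3: (3,3) @ cyc 35  [W]
hop 4: (2,3) @ cyc 40  [W]
hop 5: (1,3) @ cyc 45  [W]
hop 6: (1,2) @ cyc 50  [S]
hop 7: (1,1) @ cyc 55  [S]
hop 8: (1,0) @ cyc 60  [S]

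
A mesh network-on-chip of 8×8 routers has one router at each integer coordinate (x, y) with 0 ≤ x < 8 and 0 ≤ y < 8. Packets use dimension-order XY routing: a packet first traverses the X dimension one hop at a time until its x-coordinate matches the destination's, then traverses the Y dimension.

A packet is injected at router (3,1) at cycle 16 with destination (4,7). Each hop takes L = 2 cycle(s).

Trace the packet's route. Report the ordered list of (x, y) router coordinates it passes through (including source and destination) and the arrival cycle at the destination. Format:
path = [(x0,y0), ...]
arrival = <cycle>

t=16: at (3,1)
t=18: at (4,1) after E
t=20: at (4,2) after N
t=22: at (4,3) after N
t=24: at (4,4) after N
t=26: at (4,5) after N
t=28: at (4,6) after N
t=30: at (4,7) after N

path = [(3,1), (4,1), (4,2), (4,3), (4,4), (4,5), (4,6), (4,7)]
arrival = 30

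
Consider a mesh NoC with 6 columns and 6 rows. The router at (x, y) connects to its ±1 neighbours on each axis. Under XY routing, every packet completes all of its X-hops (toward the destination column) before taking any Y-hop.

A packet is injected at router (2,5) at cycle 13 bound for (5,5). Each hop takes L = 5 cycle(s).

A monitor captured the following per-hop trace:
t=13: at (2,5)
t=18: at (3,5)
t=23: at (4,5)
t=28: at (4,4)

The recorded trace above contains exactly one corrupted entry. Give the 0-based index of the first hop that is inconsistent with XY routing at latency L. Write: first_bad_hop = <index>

first_bad_hop = 3

check 1→ d=(1,0) cyc+5: ok
check 2→ d=(1,0) cyc+5: ok
check 3→ d=(0,-1) cyc+5: BAD: Y-move but x=4≠5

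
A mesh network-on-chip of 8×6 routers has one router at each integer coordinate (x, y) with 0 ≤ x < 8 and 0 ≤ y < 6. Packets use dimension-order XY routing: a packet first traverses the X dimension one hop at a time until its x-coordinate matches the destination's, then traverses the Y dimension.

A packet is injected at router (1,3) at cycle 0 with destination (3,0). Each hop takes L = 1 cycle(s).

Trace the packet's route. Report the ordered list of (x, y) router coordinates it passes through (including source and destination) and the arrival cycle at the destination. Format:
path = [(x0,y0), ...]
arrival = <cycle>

#0 — 1,3 | c0
#1 — 2,3 | c1 | E
#2 — 3,3 | c2 | E
#3 — 3,2 | c3 | S
#4 — 3,1 | c4 | S
#5 — 3,0 | c5 | S

path = [(1,3), (2,3), (3,3), (3,2), (3,1), (3,0)]
arrival = 5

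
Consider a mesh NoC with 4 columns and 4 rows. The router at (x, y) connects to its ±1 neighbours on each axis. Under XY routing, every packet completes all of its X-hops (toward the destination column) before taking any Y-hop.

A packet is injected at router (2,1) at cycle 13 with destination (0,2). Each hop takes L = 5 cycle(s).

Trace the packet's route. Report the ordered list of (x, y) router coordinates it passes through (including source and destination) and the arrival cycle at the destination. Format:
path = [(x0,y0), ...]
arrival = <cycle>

t=13: at (2,1)
t=18: at (1,1) after W
t=23: at (0,1) after W
t=28: at (0,2) after N

path = [(2,1), (1,1), (0,1), (0,2)]
arrival = 28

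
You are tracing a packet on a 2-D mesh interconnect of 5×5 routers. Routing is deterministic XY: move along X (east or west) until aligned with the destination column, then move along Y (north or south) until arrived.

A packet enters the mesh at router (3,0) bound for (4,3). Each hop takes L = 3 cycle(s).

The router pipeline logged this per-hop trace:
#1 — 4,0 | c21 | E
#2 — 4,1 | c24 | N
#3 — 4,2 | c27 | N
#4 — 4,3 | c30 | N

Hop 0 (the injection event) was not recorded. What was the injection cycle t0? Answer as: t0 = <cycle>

t0 = 18

cyc[1] = 21 and cyc[k] = t0 + k·L for every k.
So t0 = 21 − 1·3 = 18.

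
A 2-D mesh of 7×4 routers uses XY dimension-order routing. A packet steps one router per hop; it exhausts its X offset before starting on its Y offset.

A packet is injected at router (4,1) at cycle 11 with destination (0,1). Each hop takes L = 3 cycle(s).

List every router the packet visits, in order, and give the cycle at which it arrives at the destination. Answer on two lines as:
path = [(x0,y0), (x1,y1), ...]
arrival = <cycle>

t=11: at (4,1)
t=14: at (3,1) after W
t=17: at (2,1) after W
t=20: at (1,1) after W
t=23: at (0,1) after W

path = [(4,1), (3,1), (2,1), (1,1), (0,1)]
arrival = 23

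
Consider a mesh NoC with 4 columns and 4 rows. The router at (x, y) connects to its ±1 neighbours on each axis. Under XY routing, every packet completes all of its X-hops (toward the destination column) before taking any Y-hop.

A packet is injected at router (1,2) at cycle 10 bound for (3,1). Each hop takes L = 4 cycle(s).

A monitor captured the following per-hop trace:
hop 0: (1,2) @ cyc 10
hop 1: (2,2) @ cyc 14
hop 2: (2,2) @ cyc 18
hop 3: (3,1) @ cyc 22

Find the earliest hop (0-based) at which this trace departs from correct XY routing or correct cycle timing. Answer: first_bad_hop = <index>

first_bad_hop = 2

[1] (+1,+0) / 4c ⇒ ok
[2] (+0,+0) / 4c ⇒ BAD: non-unit step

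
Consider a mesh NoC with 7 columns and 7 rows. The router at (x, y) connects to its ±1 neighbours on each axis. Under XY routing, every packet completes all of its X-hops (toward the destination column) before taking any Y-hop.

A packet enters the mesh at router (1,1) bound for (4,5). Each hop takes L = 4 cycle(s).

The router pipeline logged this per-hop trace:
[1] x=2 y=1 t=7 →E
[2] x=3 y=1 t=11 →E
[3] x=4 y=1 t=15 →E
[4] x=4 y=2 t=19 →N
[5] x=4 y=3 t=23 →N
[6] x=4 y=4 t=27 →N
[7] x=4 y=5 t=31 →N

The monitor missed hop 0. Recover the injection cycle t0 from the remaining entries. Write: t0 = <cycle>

t0 = 3

cyc[1] = 7 and cyc[k] = t0 + k·L for every k.
So t0 = 7 − 1·4 = 3.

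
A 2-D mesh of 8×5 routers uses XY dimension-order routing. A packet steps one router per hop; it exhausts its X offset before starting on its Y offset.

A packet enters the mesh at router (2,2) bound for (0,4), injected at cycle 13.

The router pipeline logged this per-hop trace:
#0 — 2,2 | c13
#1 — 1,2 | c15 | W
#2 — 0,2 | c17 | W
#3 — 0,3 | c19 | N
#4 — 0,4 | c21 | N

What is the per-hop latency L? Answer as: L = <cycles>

L = 2

Δcyc across hop 0→1: 15 − 13 = 2.
Each hop adds L, hence L = 2.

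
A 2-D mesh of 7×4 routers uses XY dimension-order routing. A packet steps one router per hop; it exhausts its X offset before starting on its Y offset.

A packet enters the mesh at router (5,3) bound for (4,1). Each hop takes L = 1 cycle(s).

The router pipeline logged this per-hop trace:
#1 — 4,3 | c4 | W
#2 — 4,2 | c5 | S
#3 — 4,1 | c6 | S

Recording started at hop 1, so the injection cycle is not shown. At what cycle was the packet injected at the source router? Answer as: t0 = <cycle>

Hop 1 reached at cycle 4; hop k is at t0 + k·L.
t0 = cyc[1] − L = 4 − 1 = 3.

t0 = 3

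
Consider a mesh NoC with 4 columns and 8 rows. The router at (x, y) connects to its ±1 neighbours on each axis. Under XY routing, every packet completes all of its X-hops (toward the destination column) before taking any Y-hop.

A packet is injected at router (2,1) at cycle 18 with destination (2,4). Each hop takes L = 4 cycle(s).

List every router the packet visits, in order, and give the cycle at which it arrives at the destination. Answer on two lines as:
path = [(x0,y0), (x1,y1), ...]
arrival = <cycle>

path = [(2,1), (2,2), (2,3), (2,4)]
arrival = 30

  0. router=(2,1) cycle=18 (inject)
  1. router=(2,2) cycle=22 dir=N
  2. router=(2,3) cycle=26 dir=N
  3. router=(2,4) cycle=30 dir=N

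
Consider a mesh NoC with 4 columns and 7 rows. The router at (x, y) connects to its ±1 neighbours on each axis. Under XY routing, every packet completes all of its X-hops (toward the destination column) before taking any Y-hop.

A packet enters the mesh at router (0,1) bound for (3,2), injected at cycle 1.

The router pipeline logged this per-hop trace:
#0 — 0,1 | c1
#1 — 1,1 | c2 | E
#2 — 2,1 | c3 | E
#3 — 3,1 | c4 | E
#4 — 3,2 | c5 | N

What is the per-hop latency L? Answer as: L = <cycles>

Between hops 0 and 1 the cycle counter advances 2 − 1 = 1.
Per-hop latency L = Δcyc = 1.

L = 1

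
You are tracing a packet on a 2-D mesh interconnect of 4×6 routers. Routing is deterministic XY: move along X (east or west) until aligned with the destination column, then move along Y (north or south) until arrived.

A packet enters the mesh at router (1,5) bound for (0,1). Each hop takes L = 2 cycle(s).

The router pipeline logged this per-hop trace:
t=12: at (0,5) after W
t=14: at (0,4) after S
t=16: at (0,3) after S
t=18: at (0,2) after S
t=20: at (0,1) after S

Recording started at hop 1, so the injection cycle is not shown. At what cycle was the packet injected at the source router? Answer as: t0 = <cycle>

t0 = 10

cyc[1] = 12 and cyc[k] = t0 + k·L for every k.
t0 = cyc[1] − L = 12 − 2 = 10.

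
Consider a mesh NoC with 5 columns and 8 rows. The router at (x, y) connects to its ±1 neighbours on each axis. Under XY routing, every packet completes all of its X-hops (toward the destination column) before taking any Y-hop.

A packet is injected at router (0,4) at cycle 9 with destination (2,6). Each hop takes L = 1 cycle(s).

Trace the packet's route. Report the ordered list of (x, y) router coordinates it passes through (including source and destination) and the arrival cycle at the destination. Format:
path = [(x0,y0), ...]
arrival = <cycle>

  0. router=(0,4) cycle=9 (inject)
  1. router=(1,4) cycle=10 dir=E
  2. router=(2,4) cycle=11 dir=E
  3. router=(2,5) cycle=12 dir=N
  4. router=(2,6) cycle=13 dir=N

path = [(0,4), (1,4), (2,4), (2,5), (2,6)]
arrival = 13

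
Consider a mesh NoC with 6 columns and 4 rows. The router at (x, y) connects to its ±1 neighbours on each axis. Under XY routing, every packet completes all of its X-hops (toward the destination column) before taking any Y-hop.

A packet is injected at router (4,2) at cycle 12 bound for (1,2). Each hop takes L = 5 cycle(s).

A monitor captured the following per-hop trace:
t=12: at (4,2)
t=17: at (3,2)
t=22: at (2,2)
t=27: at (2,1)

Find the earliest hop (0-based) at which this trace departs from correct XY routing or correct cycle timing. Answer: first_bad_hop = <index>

first_bad_hop = 3

check 1→ d=(-1,0) cyc+5: ok
check 2→ d=(-1,0) cyc+5: ok
check 3→ d=(0,-1) cyc+5: BAD: Y-move but x=2≠1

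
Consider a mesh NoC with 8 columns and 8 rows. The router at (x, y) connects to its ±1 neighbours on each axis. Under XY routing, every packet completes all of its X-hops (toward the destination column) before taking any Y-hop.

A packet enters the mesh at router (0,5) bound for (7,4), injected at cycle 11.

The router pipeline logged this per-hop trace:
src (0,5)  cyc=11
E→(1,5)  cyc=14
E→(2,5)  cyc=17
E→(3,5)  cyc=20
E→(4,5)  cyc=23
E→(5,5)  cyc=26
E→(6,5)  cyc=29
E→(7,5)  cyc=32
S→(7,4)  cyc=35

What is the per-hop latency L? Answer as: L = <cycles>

L = 3

Between hops 0 and 1 the cycle counter advances 14 − 11 = 3.
Per-hop latency L = Δcyc = 3.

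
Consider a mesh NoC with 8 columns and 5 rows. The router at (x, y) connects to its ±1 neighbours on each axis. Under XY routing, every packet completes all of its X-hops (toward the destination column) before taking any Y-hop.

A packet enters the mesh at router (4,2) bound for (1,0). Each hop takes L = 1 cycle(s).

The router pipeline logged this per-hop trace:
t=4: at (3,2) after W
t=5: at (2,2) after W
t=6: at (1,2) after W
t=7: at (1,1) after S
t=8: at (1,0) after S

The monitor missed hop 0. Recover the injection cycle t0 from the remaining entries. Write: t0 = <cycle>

cyc[1] = 4 and cyc[k] = t0 + k·L for every k.
Therefore t0 = 4 − L = 3.

t0 = 3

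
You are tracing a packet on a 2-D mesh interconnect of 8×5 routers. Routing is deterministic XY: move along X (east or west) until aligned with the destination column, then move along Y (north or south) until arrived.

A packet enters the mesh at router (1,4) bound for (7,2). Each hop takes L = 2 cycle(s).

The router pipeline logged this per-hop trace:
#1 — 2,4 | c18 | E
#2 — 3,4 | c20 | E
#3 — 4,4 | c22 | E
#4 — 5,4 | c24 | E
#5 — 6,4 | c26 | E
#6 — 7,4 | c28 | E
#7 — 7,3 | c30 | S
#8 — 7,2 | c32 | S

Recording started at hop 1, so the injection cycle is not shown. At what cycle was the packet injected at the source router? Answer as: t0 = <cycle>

t0 = 16

cyc[1] = 18 and cyc[k] = t0 + k·L for every k.
t0 = cyc[1] − L = 18 − 2 = 16.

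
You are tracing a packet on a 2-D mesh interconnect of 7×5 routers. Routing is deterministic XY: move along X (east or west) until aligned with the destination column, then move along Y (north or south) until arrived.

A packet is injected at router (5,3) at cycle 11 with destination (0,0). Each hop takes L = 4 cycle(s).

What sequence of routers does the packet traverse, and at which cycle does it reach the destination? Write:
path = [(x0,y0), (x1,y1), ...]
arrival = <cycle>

t=11: at (5,3)
t=15: at (4,3) after W
t=19: at (3,3) after W
t=23: at (2,3) after W
t=27: at (1,3) after W
t=31: at (0,3) after W
t=35: at (0,2) after S
t=39: at (0,1) after S
t=43: at (0,0) after S

path = [(5,3), (4,3), (3,3), (2,3), (1,3), (0,3), (0,2), (0,1), (0,0)]
arrival = 43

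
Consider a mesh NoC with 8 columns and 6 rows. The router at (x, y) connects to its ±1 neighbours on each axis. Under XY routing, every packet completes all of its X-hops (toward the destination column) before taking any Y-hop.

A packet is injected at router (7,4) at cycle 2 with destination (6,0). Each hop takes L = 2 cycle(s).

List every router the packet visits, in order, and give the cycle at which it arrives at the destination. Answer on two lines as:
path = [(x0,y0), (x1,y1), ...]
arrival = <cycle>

src (7,4)  cyc=2
W→(6,4)  cyc=4
S→(6,3)  cyc=6
S→(6,2)  cyc=8
S→(6,1)  cyc=10
S→(6,0)  cyc=12

path = [(7,4), (6,4), (6,3), (6,2), (6,1), (6,0)]
arrival = 12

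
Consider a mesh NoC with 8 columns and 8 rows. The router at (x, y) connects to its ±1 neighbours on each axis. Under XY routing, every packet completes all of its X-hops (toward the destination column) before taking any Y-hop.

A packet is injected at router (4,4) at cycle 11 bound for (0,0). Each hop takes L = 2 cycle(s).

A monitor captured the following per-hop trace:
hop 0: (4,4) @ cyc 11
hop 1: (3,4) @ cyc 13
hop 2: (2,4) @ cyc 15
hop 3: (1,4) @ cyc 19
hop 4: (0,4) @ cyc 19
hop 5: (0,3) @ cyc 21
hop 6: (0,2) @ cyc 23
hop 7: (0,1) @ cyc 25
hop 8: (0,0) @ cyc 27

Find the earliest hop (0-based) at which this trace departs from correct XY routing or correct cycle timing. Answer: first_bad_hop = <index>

first_bad_hop = 3

[1] (-1,+0) / 2c ⇒ ok
[2] (-1,+0) / 2c ⇒ ok
[3] (-1,+0) / 4c ⇒ BAD: Δcyc=4≠L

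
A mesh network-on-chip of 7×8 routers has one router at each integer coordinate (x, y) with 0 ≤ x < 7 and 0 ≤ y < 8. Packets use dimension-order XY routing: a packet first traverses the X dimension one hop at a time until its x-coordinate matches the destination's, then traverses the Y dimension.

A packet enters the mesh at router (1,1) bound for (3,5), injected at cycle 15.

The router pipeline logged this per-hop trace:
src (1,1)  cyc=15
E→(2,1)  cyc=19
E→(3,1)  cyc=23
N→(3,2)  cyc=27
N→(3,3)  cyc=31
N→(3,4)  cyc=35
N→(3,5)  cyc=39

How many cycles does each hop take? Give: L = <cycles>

Δcyc across hop 0→1: 19 − 15 = 4.
One hop costs L cycles, so L = 4.

L = 4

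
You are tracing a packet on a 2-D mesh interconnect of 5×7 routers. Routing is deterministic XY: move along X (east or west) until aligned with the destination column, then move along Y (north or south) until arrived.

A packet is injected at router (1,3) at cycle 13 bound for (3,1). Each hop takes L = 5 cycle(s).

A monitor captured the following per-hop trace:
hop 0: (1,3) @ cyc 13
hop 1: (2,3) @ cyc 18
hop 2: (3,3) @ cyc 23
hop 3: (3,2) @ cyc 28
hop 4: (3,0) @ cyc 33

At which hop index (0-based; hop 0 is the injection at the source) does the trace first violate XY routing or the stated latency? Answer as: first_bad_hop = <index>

first_bad_hop = 4

  1: Δx=+1 Δy=+0 Δt=5 [ok]
  2: Δx=+1 Δy=+0 Δt=5 [ok]
  3: Δx=+0 Δy=-1 Δt=5 [ok]
  4: Δx=+0 Δy=-2 Δt=5 [BAD: non-unit step]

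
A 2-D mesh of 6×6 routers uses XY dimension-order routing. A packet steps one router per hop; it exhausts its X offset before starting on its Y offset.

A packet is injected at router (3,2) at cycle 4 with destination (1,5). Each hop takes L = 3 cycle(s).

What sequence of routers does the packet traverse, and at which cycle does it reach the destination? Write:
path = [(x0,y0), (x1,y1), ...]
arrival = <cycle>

t=4: at (3,2)
t=7: at (2,2) after W
t=10: at (1,2) after W
t=13: at (1,3) after N
t=16: at (1,4) after N
t=19: at (1,5) after N

path = [(3,2), (2,2), (1,2), (1,3), (1,4), (1,5)]
arrival = 19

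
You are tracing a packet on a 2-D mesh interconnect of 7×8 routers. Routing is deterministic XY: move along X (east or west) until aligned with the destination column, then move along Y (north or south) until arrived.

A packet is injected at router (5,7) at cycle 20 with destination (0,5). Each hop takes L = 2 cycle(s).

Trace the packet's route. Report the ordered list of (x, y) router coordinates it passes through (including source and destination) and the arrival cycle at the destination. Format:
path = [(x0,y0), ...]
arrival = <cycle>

#0 — 5,7 | c20
#1 — 4,7 | c22 | W
#2 — 3,7 | c24 | W
#3 — 2,7 | c26 | W
#4 — 1,7 | c28 | W
#5 — 0,7 | c30 | W
#6 — 0,6 | c32 | S
#7 — 0,5 | c34 | S

path = [(5,7), (4,7), (3,7), (2,7), (1,7), (0,7), (0,6), (0,5)]
arrival = 34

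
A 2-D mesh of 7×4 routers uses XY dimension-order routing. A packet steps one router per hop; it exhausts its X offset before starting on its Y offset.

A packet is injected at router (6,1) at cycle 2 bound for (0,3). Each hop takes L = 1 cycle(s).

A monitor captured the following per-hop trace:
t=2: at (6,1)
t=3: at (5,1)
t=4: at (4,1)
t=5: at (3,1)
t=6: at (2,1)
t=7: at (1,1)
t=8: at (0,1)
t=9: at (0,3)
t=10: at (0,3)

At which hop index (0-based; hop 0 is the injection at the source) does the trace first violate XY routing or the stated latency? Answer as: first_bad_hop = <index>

hop 1: step (-1,+0), +1 cyc — ok
hop 2: step (-1,+0), +1 cyc — ok
hop 3: step (-1,+0), +1 cyc — ok
hop 4: step (-1,+0), +1 cyc — ok
hop 5: step (-1,+0), +1 cyc — ok
hop 6: step (-1,+0), +1 cyc — ok
hop 7: step (+0,+2), +1 cyc — BAD: non-unit step

first_bad_hop = 7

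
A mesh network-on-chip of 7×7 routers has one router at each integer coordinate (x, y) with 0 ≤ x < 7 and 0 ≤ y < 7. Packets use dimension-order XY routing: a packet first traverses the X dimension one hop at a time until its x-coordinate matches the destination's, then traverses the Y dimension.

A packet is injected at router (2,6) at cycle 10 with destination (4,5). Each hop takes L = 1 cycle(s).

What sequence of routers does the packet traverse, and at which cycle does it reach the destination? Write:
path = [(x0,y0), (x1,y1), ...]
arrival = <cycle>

path = [(2,6), (3,6), (4,6), (4,5)]
arrival = 13

  0. router=(2,6) cycle=10 (inject)
  1. router=(3,6) cycle=11 dir=E
  2. router=(4,6) cycle=12 dir=E
  3. router=(4,5) cycle=13 dir=S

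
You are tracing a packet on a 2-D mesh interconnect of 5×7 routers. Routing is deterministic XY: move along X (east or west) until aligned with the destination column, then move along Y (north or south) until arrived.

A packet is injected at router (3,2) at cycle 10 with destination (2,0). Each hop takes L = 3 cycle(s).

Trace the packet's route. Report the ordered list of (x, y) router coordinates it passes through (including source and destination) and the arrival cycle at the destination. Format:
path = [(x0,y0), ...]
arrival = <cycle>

hop 0: (3,2) @ cyc 10
hop 1: (2,2) @ cyc 13  [W]
hop 2: (2,1) @ cyc 16  [S]
hop 3: (2,0) @ cyc 19  [S]

path = [(3,2), (2,2), (2,1), (2,0)]
arrival = 19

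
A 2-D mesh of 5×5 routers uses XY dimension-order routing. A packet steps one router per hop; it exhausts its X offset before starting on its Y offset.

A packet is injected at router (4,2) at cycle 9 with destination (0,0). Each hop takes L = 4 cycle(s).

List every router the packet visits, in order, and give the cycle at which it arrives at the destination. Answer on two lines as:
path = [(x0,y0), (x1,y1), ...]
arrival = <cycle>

path = [(4,2), (3,2), (2,2), (1,2), (0,2), (0,1), (0,0)]
arrival = 33

#0 — 4,2 | c9
#1 — 3,2 | c13 | W
#2 — 2,2 | c17 | W
#3 — 1,2 | c21 | W
#4 — 0,2 | c25 | W
#5 — 0,1 | c29 | S
#6 — 0,0 | c33 | S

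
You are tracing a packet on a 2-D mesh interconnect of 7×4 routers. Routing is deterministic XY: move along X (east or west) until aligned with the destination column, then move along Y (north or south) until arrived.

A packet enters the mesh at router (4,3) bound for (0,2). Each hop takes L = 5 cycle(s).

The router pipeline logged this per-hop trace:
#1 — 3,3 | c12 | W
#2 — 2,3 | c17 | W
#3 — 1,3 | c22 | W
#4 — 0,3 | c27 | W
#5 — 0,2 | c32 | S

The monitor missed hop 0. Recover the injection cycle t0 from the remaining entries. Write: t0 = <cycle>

cyc[1] = 12 and cyc[k] = t0 + k·L for every k.
t0 = cyc[1] − L = 12 − 5 = 7.

t0 = 7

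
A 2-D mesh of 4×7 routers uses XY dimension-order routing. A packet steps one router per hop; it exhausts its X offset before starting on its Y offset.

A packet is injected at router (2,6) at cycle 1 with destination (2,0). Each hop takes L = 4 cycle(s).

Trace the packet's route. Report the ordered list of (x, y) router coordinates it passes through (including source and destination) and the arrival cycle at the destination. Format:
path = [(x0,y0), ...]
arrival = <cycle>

path = [(2,6), (2,5), (2,4), (2,3), (2,2), (2,1), (2,0)]
arrival = 25

t=1: at (2,6)
t=5: at (2,5) after S
t=9: at (2,4) after S
t=13: at (2,3) after S
t=17: at (2,2) after S
t=21: at (2,1) after S
t=25: at (2,0) after S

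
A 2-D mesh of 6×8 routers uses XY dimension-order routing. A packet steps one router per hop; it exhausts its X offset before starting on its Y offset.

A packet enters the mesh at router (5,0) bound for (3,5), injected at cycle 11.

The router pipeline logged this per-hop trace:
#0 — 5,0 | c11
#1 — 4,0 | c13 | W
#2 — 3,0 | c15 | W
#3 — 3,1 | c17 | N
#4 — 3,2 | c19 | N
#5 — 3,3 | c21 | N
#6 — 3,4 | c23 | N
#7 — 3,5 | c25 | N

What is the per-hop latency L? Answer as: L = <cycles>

Δcyc across hop 0→1: 13 − 11 = 2.
One hop costs L cycles, so L = 2.

L = 2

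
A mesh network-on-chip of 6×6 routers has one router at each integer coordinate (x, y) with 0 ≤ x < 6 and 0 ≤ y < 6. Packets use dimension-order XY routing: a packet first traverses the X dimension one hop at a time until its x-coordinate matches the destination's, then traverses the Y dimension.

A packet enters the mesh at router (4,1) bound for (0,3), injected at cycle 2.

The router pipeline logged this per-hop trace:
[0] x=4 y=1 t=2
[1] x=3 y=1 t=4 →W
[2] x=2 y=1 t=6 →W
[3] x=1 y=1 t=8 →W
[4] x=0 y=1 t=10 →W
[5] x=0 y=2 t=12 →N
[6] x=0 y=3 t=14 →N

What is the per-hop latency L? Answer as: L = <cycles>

Between hops 0 and 1 the cycle counter advances 4 − 2 = 2.
Each hop adds L, hence L = 2.

L = 2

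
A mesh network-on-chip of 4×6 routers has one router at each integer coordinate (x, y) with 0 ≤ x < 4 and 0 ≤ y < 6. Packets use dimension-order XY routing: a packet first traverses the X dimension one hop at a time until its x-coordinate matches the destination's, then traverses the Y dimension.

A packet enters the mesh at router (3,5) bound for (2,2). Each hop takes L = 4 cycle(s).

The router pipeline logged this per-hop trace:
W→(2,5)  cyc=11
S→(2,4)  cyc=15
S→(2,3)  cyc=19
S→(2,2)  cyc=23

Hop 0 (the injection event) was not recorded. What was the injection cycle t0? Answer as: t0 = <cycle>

Hop 1 reached at cycle 11; hop k is at t0 + k·L.
So t0 = 11 − 1·4 = 7.

t0 = 7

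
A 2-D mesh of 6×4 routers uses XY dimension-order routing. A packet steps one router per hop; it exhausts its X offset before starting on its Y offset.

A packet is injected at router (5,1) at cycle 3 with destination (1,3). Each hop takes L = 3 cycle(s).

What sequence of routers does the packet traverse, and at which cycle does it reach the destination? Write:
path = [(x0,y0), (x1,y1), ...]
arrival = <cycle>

path = [(5,1), (4,1), (3,1), (2,1), (1,1), (1,2), (1,3)]
arrival = 21

hop 0: (5,1) @ cyc 3
hop 1: (4,1) @ cyc 6  [W]
hop 2: (3,1) @ cyc 9  [W]
hop 3: (2,1) @ cyc 12  [W]
hop 4: (1,1) @ cyc 15  [W]
hop 5: (1,2) @ cyc 18  [N]
hop 6: (1,3) @ cyc 21  [N]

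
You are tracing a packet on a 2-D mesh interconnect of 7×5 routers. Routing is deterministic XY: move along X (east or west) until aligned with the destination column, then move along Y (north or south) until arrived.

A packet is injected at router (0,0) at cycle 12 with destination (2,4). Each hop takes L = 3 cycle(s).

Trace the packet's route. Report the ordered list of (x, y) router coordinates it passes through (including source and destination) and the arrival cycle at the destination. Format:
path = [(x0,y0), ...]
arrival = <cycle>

path = [(0,0), (1,0), (2,0), (2,1), (2,2), (2,3), (2,4)]
arrival = 30

hop 0: (0,0) @ cyc 12
hop 1: (1,0) @ cyc 15  [E]
hop 2: (2,0) @ cyc 18  [E]
hop 3: (2,1) @ cyc 21  [N]
hop 4: (2,2) @ cyc 24  [N]
hop 5: (2,3) @ cyc 27  [N]
hop 6: (2,4) @ cyc 30  [N]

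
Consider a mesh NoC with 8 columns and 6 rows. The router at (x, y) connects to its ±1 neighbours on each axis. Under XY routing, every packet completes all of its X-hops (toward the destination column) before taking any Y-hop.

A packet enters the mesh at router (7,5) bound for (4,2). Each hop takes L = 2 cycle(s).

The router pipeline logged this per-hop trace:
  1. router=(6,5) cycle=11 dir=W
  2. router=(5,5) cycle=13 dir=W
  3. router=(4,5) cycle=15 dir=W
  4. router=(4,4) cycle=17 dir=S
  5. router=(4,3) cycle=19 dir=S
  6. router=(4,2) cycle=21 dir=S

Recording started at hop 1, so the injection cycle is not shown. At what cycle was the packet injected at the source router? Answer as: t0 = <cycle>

t0 = 9

At hop 1 the cycle is 11; in general cyc_k = t0 + kL.
Subtract one hop: t0 = 11 − 2 = 9.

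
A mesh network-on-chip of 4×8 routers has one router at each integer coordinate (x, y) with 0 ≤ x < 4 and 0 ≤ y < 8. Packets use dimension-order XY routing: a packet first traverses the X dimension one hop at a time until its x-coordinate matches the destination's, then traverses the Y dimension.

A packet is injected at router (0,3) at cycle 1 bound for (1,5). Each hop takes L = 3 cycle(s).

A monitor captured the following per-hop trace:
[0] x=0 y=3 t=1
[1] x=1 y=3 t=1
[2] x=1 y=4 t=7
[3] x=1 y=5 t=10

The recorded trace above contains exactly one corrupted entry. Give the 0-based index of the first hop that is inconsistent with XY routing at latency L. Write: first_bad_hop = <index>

first_bad_hop = 1

check 1→ d=(1,0) cyc+0: BAD: Δcyc=0≠L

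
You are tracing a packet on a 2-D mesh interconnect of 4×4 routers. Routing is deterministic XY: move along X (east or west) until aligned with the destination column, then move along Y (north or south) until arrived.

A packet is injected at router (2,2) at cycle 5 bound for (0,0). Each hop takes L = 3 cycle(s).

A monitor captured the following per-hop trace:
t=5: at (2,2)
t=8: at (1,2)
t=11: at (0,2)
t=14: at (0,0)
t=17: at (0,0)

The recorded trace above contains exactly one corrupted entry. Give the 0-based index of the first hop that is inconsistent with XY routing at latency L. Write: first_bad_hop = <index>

first_bad_hop = 3

check 1→ d=(-1,0) cyc+3: ok
check 2→ d=(-1,0) cyc+3: ok
check 3→ d=(0,-2) cyc+3: BAD: non-unit step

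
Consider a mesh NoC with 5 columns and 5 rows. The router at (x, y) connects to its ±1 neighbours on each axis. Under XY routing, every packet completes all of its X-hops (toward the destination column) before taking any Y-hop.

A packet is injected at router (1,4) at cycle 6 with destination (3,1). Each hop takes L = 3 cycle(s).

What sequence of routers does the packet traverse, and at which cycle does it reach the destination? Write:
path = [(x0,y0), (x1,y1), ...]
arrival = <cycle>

path = [(1,4), (2,4), (3,4), (3,3), (3,2), (3,1)]
arrival = 21

hop 0: (1,4) @ cyc 6
hop 1: (2,4) @ cyc 9  [E]
hop 2: (3,4) @ cyc 12  [E]
hop 3: (3,3) @ cyc 15  [S]
hop 4: (3,2) @ cyc 18  [S]
hop 5: (3,1) @ cyc 21  [S]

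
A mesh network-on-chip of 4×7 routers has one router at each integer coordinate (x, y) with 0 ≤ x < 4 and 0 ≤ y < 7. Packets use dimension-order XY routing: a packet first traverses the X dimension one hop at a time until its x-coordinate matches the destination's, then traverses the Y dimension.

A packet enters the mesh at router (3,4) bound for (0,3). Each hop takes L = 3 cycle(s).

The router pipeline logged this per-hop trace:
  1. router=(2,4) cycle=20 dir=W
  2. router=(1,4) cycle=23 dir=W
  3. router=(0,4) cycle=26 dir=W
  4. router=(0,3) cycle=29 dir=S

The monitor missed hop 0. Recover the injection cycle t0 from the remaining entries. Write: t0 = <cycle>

t0 = 17

At hop 1 the cycle is 20; in general cyc_k = t0 + kL.
Therefore t0 = 20 − L = 17.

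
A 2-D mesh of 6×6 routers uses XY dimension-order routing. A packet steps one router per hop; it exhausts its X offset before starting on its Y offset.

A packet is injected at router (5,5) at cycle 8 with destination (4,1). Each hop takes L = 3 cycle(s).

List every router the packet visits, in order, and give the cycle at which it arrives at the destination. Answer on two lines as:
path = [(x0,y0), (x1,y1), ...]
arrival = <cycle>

path = [(5,5), (4,5), (4,4), (4,3), (4,2), (4,1)]
arrival = 23

  0. router=(5,5) cycle=8 (inject)
  1. router=(4,5) cycle=11 dir=W
  2. router=(4,4) cycle=14 dir=S
  3. router=(4,3) cycle=17 dir=S
  4. router=(4,2) cycle=20 dir=S
  5. router=(4,1) cycle=23 dir=S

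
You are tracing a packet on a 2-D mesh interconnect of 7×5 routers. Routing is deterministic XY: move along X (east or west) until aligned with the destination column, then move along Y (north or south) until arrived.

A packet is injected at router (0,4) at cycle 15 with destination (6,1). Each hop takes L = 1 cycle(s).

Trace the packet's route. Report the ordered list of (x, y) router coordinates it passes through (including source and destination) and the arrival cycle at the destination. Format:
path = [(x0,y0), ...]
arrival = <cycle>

path = [(0,4), (1,4), (2,4), (3,4), (4,4), (5,4), (6,4), (6,3), (6,2), (6,1)]
arrival = 24

[0] x=0 y=4 t=15
[1] x=1 y=4 t=16 →E
[2] x=2 y=4 t=17 →E
[3] x=3 y=4 t=18 →E
[4] x=4 y=4 t=19 →E
[5] x=5 y=4 t=20 →E
[6] x=6 y=4 t=21 →E
[7] x=6 y=3 t=22 →S
[8] x=6 y=2 t=23 →S
[9] x=6 y=1 t=24 →S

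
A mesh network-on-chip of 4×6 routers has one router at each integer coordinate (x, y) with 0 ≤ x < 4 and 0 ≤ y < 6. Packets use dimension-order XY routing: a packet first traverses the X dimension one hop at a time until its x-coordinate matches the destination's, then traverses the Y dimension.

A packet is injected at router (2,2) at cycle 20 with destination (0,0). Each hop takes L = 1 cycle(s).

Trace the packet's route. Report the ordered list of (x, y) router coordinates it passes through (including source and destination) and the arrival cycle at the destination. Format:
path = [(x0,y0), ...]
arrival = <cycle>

path = [(2,2), (1,2), (0,2), (0,1), (0,0)]
arrival = 24

  0. router=(2,2) cycle=20 (inject)
  1. router=(1,2) cycle=21 dir=W
  2. router=(0,2) cycle=22 dir=W
  3. router=(0,1) cycle=23 dir=S
  4. router=(0,0) cycle=24 dir=S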